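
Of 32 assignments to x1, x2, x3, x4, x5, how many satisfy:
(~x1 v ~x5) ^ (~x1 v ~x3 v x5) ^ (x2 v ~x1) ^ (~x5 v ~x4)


CNF with 4 clauses over 5 vars (32 assignments).
An assignment satisfies CNF iff every clause has >=1 true literal.
Check each row (bits = x1,x2,x3,x4,x5; clause T/F shown):
  row 0 [00000]: clauses=TTTT -> 1
  row 1 [00001]: clauses=TTTT -> 1
  row 2 [00010]: clauses=TTTT -> 1
  row 3 [00011]: clauses=TTTF -> 0
  row 4 [00100]: clauses=TTTT -> 1
  row 5 [00101]: clauses=TTTT -> 1
  row 6 [00110]: clauses=TTTT -> 1
  row 7 [00111]: clauses=TTTF -> 0
  row 8 [01000]: clauses=TTTT -> 1
  row 9 [01001]: clauses=TTTT -> 1
  row 10 [01010]: clauses=TTTT -> 1
  row 11 [01011]: clauses=TTTF -> 0
  row 12 [01100]: clauses=TTTT -> 1
  row 13 [01101]: clauses=TTTT -> 1
  row 14 [01110]: clauses=TTTT -> 1
  row 15 [01111]: clauses=TTTF -> 0
  row 16 [10000]: clauses=TTFT -> 0
  row 17 [10001]: clauses=FTFT -> 0
  row 18 [10010]: clauses=TTFT -> 0
  row 19 [10011]: clauses=FTFF -> 0
  row 20 [10100]: clauses=TFFT -> 0
  row 21 [10101]: clauses=FTFT -> 0
  row 22 [10110]: clauses=TFFT -> 0
  row 23 [10111]: clauses=FTFF -> 0
  row 24 [11000]: clauses=TTTT -> 1
  row 25 [11001]: clauses=FTTT -> 0
  row 26 [11010]: clauses=TTTT -> 1
  row 27 [11011]: clauses=FTTF -> 0
  row 28 [11100]: clauses=TFTT -> 0
  row 29 [11101]: clauses=FTTT -> 0
  row 30 [11110]: clauses=TFTT -> 0
  row 31 [11111]: clauses=FTTF -> 0
Full result column, 8 rows per line (x1,x2 fixed per line; x3,x4,x5 runs 000..111 left to right):
  rows 0-7 [x1,x2=00]: 11101110  (ones: 6)
  rows 8-15 [x1,x2=01]: 11101110  (ones: 6)
  rows 16-23 [x1,x2=10]: 00000000  (ones: 0)
  rows 24-31 [x1,x2=11]: 10100000  (ones: 2)
Satisfying assignments = 6+6+0+2 = 14

14


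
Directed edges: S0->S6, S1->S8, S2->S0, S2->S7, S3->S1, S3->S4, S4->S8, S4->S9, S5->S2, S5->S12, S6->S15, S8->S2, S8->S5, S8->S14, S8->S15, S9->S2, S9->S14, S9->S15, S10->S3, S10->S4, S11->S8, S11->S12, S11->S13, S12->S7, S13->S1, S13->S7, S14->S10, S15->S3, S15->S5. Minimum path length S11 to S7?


BFS layer-by-layer from S11:
  dist 0: {S11}
  dist 1: {S8, S12, S13}
  dist 2: {S1, S2, S5, S7, S14, S15}
  -> S7 reached at distance 2
Shortest path length = 2

2


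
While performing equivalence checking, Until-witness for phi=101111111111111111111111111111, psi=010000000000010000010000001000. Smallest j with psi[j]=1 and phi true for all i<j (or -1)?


(phi U psi) at 0: need smallest j with psi[j]=1 and phi[i]=1 for all i in [0,j).
Scan from step 0:
  step 0: phi=1, psi=0 -> continue
  step 1: psi=1 and phi held for [0,1) -> witness found
Witness step = 1

1


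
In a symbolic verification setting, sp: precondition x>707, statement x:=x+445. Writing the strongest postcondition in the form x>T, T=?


Formula: sp(P, x:=E) = exists old_x. (x = E[old_x/x]) AND P[old_x/x] (old_x is the value of x before the assignment; eliminate old_x by solving x = E[old_x/x] for old_x)
Step 1: Precondition P: x>707, i.e. old_x > 707
Step 2: Assignment gives x = old_x + 445, so old_x = x - 445
Step 3: Substitute into P: x - 445 > 707
Step 4: Simplify: x > 707+445 = 1152

1152


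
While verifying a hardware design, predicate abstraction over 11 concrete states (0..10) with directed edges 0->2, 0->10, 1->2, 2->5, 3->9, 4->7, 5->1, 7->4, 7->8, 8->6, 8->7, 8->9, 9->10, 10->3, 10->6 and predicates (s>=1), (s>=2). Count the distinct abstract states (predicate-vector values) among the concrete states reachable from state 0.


BFS from 0:
Concrete reachable: {0, 1, 2, 3, 5, 6, 9, 10}
Abstract via predicates (s>=1), (s>=2):
  (0,0) <- {0}
  (1,0) <- {1}
  (1,1) <- {2, 3, 5, 6, 9, 10}
Distinct abstract states = 3

3


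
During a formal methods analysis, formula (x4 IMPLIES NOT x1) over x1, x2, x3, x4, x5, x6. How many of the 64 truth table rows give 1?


Formula: (x4 IMPLIES NOT x1) over 6 vars (64 rows)
Evaluate each row (x1, x2, x3, x4, x5, x6 as bits, MSB first):
  row 0 [000000]: (0 IMPLIES NOT 0) -> 1
  row 1 [000001]: (0 IMPLIES NOT 0) -> 1
  row 2 [000010]: (0 IMPLIES NOT 0) -> 1
  row 3 [000011]: (0 IMPLIES NOT 0) -> 1
  row 4 [000100]: (1 IMPLIES NOT 0) -> 1
  (every remaining row is evaluated the same way; all 64 results are listed next)
Full result column, 8 rows per line (x1,x2,x3 fixed per line; x4,x5,x6 runs 000..111 left to right):
  rows 0-7 [x1,x2,x3=000]: 11111111  (ones: 8)
  rows 8-15 [x1,x2,x3=001]: 11111111  (ones: 8)
  rows 16-23 [x1,x2,x3=010]: 11111111  (ones: 8)
  rows 24-31 [x1,x2,x3=011]: 11111111  (ones: 8)
  rows 32-39 [x1,x2,x3=100]: 11110000  (ones: 4)
  rows 40-47 [x1,x2,x3=101]: 11110000  (ones: 4)
  rows 48-55 [x1,x2,x3=110]: 11110000  (ones: 4)
  rows 56-63 [x1,x2,x3=111]: 11110000  (ones: 4)
Count of 1-rows = 8+8+8+8+4+4+4+4 = 48

48


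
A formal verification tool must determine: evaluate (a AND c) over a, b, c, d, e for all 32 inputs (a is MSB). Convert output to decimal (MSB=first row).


Formula: (a AND c) over a, b, c, d, e (32 rows)
Evaluate each row (bits = a,b,c,d,e, MSB first):
  row 0 [00000]: (0 AND 0) -> 0
  row 1 [00001]: (0 AND 0) -> 0
  row 2 [00010]: (0 AND 0) -> 0
  row 3 [00011]: (0 AND 0) -> 0
  row 4 [00100]: (0 AND 1) -> 0
  row 5 [00101]: (0 AND 1) -> 0
  row 6 [00110]: (0 AND 1) -> 0
  row 7 [00111]: (0 AND 1) -> 0
  row 8 [01000]: (0 AND 0) -> 0
  row 9 [01001]: (0 AND 0) -> 0
  row 10 [01010]: (0 AND 0) -> 0
  row 11 [01011]: (0 AND 0) -> 0
  row 12 [01100]: (0 AND 1) -> 0
  row 13 [01101]: (0 AND 1) -> 0
  row 14 [01110]: (0 AND 1) -> 0
  row 15 [01111]: (0 AND 1) -> 0
  row 16 [10000]: (1 AND 0) -> 0
  row 17 [10001]: (1 AND 0) -> 0
  row 18 [10010]: (1 AND 0) -> 0
  row 19 [10011]: (1 AND 0) -> 0
  row 20 [10100]: (1 AND 1) -> 1
  row 21 [10101]: (1 AND 1) -> 1
  row 22 [10110]: (1 AND 1) -> 1
  row 23 [10111]: (1 AND 1) -> 1
  row 24 [11000]: (1 AND 0) -> 0
  row 25 [11001]: (1 AND 0) -> 0
  row 26 [11010]: (1 AND 0) -> 0
  row 27 [11011]: (1 AND 0) -> 0
  row 28 [11100]: (1 AND 1) -> 1
  row 29 [11101]: (1 AND 1) -> 1
  row 30 [11110]: (1 AND 1) -> 1
  row 31 [11111]: (1 AND 1) -> 1
Full result column, 4 rows per line (a,b,c fixed per line; d,e runs 00..11 left to right):
  rows 0-3 [a,b,c=000]: 0000  = hex 0
  rows 4-7 [a,b,c=001]: 0000  = hex 0
  rows 8-11 [a,b,c=010]: 0000  = hex 0
  rows 12-15 [a,b,c=011]: 0000  = hex 0
  rows 16-19 [a,b,c=100]: 0000  = hex 0
  rows 20-23 [a,b,c=101]: 1111  = hex F
  rows 24-27 [a,b,c=110]: 0000  = hex 0
  rows 28-31 [a,b,c=111]: 1111  = hex F
Output column (row 0 .. row 31) = 00000000000000000000111100001111
Output column grouped in 4s = 0000 0000 0000 0000 0000 1111 0000 1111 = 0x00000F0F
Convert to decimal digit by digit (value = value*16 + digit):
  0 -> 0
  0*16 + 0 = 0
  0*16 + 0 = 0
  0*16 + 0 = 0
  0*16 + 0 = 0
  0*16 + 15 (F) = 15
  15*16 + 0 = 240
  240*16 + 15 (F) = 3855
Decimal = 3855

3855


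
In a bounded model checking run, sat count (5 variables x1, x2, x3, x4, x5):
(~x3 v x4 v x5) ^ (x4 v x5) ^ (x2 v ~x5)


CNF with 3 clauses over 5 vars (32 assignments).
An assignment satisfies CNF iff every clause has >=1 true literal.
Check each row (bits = x1,x2,x3,x4,x5; clause T/F shown):
  row 0 [00000]: clauses=TFT -> 0
  row 1 [00001]: clauses=TTF -> 0
  row 2 [00010]: clauses=TTT -> 1
  row 3 [00011]: clauses=TTF -> 0
  row 4 [00100]: clauses=FFT -> 0
  row 5 [00101]: clauses=TTF -> 0
  row 6 [00110]: clauses=TTT -> 1
  row 7 [00111]: clauses=TTF -> 0
  row 8 [01000]: clauses=TFT -> 0
  row 9 [01001]: clauses=TTT -> 1
  row 10 [01010]: clauses=TTT -> 1
  row 11 [01011]: clauses=TTT -> 1
  row 12 [01100]: clauses=FFT -> 0
  row 13 [01101]: clauses=TTT -> 1
  row 14 [01110]: clauses=TTT -> 1
  row 15 [01111]: clauses=TTT -> 1
  row 16 [10000]: clauses=TFT -> 0
  row 17 [10001]: clauses=TTF -> 0
  row 18 [10010]: clauses=TTT -> 1
  row 19 [10011]: clauses=TTF -> 0
  row 20 [10100]: clauses=FFT -> 0
  row 21 [10101]: clauses=TTF -> 0
  row 22 [10110]: clauses=TTT -> 1
  row 23 [10111]: clauses=TTF -> 0
  row 24 [11000]: clauses=TFT -> 0
  row 25 [11001]: clauses=TTT -> 1
  row 26 [11010]: clauses=TTT -> 1
  row 27 [11011]: clauses=TTT -> 1
  row 28 [11100]: clauses=FFT -> 0
  row 29 [11101]: clauses=TTT -> 1
  row 30 [11110]: clauses=TTT -> 1
  row 31 [11111]: clauses=TTT -> 1
Full result column, 8 rows per line (x1,x2 fixed per line; x3,x4,x5 runs 000..111 left to right):
  rows 0-7 [x1,x2=00]: 00100010  (ones: 2)
  rows 8-15 [x1,x2=01]: 01110111  (ones: 6)
  rows 16-23 [x1,x2=10]: 00100010  (ones: 2)
  rows 24-31 [x1,x2=11]: 01110111  (ones: 6)
Satisfying assignments = 2+6+2+6 = 16

16


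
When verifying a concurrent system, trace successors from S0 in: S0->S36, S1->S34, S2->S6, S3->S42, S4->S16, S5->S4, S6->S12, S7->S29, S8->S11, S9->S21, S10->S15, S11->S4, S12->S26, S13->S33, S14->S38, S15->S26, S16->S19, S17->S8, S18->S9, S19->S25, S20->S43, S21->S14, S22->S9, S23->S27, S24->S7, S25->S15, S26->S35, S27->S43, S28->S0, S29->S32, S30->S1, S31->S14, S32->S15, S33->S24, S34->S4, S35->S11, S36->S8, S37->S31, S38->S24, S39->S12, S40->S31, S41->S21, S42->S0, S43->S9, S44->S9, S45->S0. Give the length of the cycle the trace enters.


Trace from S0 until a state repeats:
  S0 -> S36 -> S8 -> S11 -> S4 -> S16 -> S19 -> S25 -> S15 -> S26 -> S35 -> S11
S11 first seen at step 3, revisited at step 11.
Cycle length = 11 - 3 = 8

8


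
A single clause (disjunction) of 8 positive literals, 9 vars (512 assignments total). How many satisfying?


Step 1: Total=2^9=512
Step 2: Unsat when all 8 false: 2^1=2
Step 3: Sat=512-2=510

510


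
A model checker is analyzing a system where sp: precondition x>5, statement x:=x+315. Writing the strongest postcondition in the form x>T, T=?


Formula: sp(P, x:=E) = exists old_x. (x = E[old_x/x]) AND P[old_x/x] (old_x is the value of x before the assignment; eliminate old_x by solving x = E[old_x/x] for old_x)
Step 1: Precondition P: x>5, i.e. old_x > 5
Step 2: Assignment gives x = old_x + 315, so old_x = x - 315
Step 3: Substitute into P: x - 315 > 5
Step 4: Simplify: x > 5+315 = 320

320


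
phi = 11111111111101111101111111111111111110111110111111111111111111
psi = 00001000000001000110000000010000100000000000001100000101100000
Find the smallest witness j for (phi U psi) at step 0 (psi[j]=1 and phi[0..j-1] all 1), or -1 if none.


(phi U psi) at 0: need smallest j with psi[j]=1 and phi[i]=1 for all i in [0,j).
Scan from step 0:
  step 0: phi=1, psi=0 -> continue
  step 1: phi=1, psi=0 -> continue
  step 2: phi=1, psi=0 -> continue
  step 3: phi=1, psi=0 -> continue
  step 4: psi=1 and phi held for [0,4) -> witness found
Witness step = 4

4


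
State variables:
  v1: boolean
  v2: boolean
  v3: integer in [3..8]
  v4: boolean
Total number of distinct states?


State space = product of domain sizes of all variables.
Domain sizes:
  v1 (boolean): 2
  v2 (boolean): 2
  v3 (integer in [3..8]): 6
  v4 (boolean): 2
Product = 2 * 2 * 6 * 2 = 48

48


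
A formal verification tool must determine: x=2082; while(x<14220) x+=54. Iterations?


Step 1: x goes from 2082 toward 14220 by 54; the body runs while x<14220, so iterations = ceil((bound-start)/step)
Step 2: Distance=12138
Step 3: ceil(12138/54)=225

225


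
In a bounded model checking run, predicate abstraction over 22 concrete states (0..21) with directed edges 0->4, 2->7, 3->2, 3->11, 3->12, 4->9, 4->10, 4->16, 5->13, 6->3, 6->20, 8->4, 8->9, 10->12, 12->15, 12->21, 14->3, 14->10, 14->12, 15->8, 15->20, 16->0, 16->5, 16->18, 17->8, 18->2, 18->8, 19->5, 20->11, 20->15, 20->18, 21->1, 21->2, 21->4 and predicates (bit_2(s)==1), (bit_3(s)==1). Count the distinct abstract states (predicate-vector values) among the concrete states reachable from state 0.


BFS from 0:
Concrete reachable: {0, 1, 2, 4, 5, 7, 8, 9, 10, 11, 12, 13, 15, 16, 18, 20, 21}
Abstract via predicates (bit_2(s)==1), (bit_3(s)==1):
  (0,0) <- {0, 1, 2, 16, 18}
  (0,1) <- {8, 9, 10, 11}
  (1,0) <- {4, 5, 7, 20, 21}
  (1,1) <- {12, 13, 15}
Distinct abstract states = 4

4


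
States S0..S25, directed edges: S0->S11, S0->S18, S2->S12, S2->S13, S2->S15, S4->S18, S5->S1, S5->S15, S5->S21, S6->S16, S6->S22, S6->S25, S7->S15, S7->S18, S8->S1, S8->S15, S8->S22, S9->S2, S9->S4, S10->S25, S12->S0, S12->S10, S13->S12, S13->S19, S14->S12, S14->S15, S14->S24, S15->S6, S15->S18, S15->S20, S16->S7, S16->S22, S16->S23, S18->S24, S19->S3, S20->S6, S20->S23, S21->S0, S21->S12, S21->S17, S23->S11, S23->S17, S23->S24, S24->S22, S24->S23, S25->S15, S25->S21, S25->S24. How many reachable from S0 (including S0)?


BFS from S0:
  layer 0: {S0}
  layer 1: {S11, S18}
  layer 2: {S24}
  layer 3: {S22, S23}
  layer 4: {S17}
Reachable set: {S0, S11, S17, S18, S22, S23, S24}
Count = 7

7


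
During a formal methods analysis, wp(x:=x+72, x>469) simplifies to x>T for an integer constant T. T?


Formula: wp(x:=E, P) = P[E/x] (substitute E for x in postcondition)
Step 1: Postcondition: x>469
Step 2: Substitute x+72 for x: x+72>469
Step 3: Solve for x: x > 469-72 = 397

397


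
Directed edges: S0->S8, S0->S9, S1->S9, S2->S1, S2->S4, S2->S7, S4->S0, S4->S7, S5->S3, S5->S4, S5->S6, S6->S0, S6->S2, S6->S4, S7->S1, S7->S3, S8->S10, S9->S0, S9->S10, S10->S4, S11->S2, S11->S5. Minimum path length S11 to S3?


BFS layer-by-layer from S11:
  dist 0: {S11}
  dist 1: {S2, S5}
  dist 2: {S1, S3, S4, S6, S7}
  -> S3 reached at distance 2
Shortest path length = 2

2


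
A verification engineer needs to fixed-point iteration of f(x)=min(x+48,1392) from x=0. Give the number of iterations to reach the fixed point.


Step 1: x=0, cap=1392, increment=48
Step 2: x grows by 48 each step until capped at 1392; fixed point is x=1392
Step 3: iterations = ceil(1392/48) = 29

29


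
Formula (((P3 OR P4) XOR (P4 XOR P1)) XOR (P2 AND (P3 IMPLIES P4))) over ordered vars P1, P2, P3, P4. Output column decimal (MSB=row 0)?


Formula: (((P3 OR P4) XOR (P4 XOR P1)) XOR (P2 AND (P3 IMPLIES P4))) over P1, P2, P3, P4 (16 rows)
Evaluate each row (bits = P1,P2,P3,P4, MSB first):
  row 0 [0000]: (((0 OR 0) XOR (0 XOR 0)) XOR (0 AND (0 IMPLIES 0))) -> 0
  row 1 [0001]: (((0 OR 1) XOR (1 XOR 0)) XOR (0 AND (0 IMPLIES 1))) -> 0
  row 2 [0010]: (((1 OR 0) XOR (0 XOR 0)) XOR (0 AND (1 IMPLIES 0))) -> 1
  row 3 [0011]: (((1 OR 1) XOR (1 XOR 0)) XOR (0 AND (1 IMPLIES 1))) -> 0
  row 4 [0100]: (((0 OR 0) XOR (0 XOR 0)) XOR (1 AND (0 IMPLIES 0))) -> 1
  row 5 [0101]: (((0 OR 1) XOR (1 XOR 0)) XOR (1 AND (0 IMPLIES 1))) -> 1
  row 6 [0110]: (((1 OR 0) XOR (0 XOR 0)) XOR (1 AND (1 IMPLIES 0))) -> 1
  row 7 [0111]: (((1 OR 1) XOR (1 XOR 0)) XOR (1 AND (1 IMPLIES 1))) -> 1
  row 8 [1000]: (((0 OR 0) XOR (0 XOR 1)) XOR (0 AND (0 IMPLIES 0))) -> 1
  row 9 [1001]: (((0 OR 1) XOR (1 XOR 1)) XOR (0 AND (0 IMPLIES 1))) -> 1
  row 10 [1010]: (((1 OR 0) XOR (0 XOR 1)) XOR (0 AND (1 IMPLIES 0))) -> 0
  row 11 [1011]: (((1 OR 1) XOR (1 XOR 1)) XOR (0 AND (1 IMPLIES 1))) -> 1
  row 12 [1100]: (((0 OR 0) XOR (0 XOR 1)) XOR (1 AND (0 IMPLIES 0))) -> 0
  row 13 [1101]: (((0 OR 1) XOR (1 XOR 1)) XOR (1 AND (0 IMPLIES 1))) -> 0
  row 14 [1110]: (((1 OR 0) XOR (0 XOR 1)) XOR (1 AND (1 IMPLIES 0))) -> 0
  row 15 [1111]: (((1 OR 1) XOR (1 XOR 1)) XOR (1 AND (1 IMPLIES 1))) -> 0
Full result column, 4 rows per line (P1,P2 fixed per line; P3,P4 runs 00..11 left to right):
  rows 0-3 [P1,P2=00]: 0010  = hex 2
  rows 4-7 [P1,P2=01]: 1111  = hex F
  rows 8-11 [P1,P2=10]: 1101  = hex D
  rows 12-15 [P1,P2=11]: 0000  = hex 0
Output column (row 0 .. row 15) = 0010111111010000
Output column grouped in 4s = 0010 1111 1101 0000 = 0x2FD0
Convert to decimal digit by digit (value = value*16 + digit):
  2 -> 2
  2*16 + 15 (F) = 47
  47*16 + 13 (D) = 765
  765*16 + 0 = 12240
Decimal = 12240

12240


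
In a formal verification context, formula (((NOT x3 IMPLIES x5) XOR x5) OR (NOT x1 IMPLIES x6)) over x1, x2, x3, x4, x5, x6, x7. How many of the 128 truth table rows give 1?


Formula: (((NOT x3 IMPLIES x5) XOR x5) OR (NOT x1 IMPLIES x6)) over 7 vars (128 rows)
Evaluate each row (x1, x2, x3, x4, x5, x6, x7 as bits, MSB first):
  row 0 [0000000]: (((NOT 0 IMPLIES 0) XOR 0) OR (NOT 0 IMPLIES 0)) -> 0
  row 1 [0000001]: (((NOT 0 IMPLIES 0) XOR 0) OR (NOT 0 IMPLIES 0)) -> 0
  row 2 [0000010]: (((NOT 0 IMPLIES 0) XOR 0) OR (NOT 0 IMPLIES 1)) -> 1
  row 3 [0000011]: (((NOT 0 IMPLIES 0) XOR 0) OR (NOT 0 IMPLIES 1)) -> 1
  row 4 [0000100]: (((NOT 0 IMPLIES 1) XOR 1) OR (NOT 0 IMPLIES 0)) -> 0
  (every remaining row is evaluated the same way; all 128 results are listed next)
Full result column, 8 rows per line (x1,x2,x3,x4 fixed per line; x5,x6,x7 runs 000..111 left to right):
  rows 0-7 [x1,x2,x3,x4=0000]: 00110011  (ones: 4)
  rows 8-15 [x1,x2,x3,x4=0001]: 00110011  (ones: 4)
  rows 16-23 [x1,x2,x3,x4=0010]: 11110011  (ones: 6)
  rows 24-31 [x1,x2,x3,x4=0011]: 11110011  (ones: 6)
  rows 32-39 [x1,x2,x3,x4=0100]: 00110011  (ones: 4)
  rows 40-47 [x1,x2,x3,x4=0101]: 00110011  (ones: 4)
  rows 48-55 [x1,x2,x3,x4=0110]: 11110011  (ones: 6)
  rows 56-63 [x1,x2,x3,x4=0111]: 11110011  (ones: 6)
  rows 64-71 [x1,x2,x3,x4=1000]: 11111111  (ones: 8)
  rows 72-79 [x1,x2,x3,x4=1001]: 11111111  (ones: 8)
  rows 80-87 [x1,x2,x3,x4=1010]: 11111111  (ones: 8)
  rows 88-95 [x1,x2,x3,x4=1011]: 11111111  (ones: 8)
  rows 96-103 [x1,x2,x3,x4=1100]: 11111111  (ones: 8)
  rows 104-111 [x1,x2,x3,x4=1101]: 11111111  (ones: 8)
  rows 112-119 [x1,x2,x3,x4=1110]: 11111111  (ones: 8)
  rows 120-127 [x1,x2,x3,x4=1111]: 11111111  (ones: 8)
Count of 1-rows = 4+4+6+6+4+4+6+6+8+8+8+8+8+8+8+8 = 104

104


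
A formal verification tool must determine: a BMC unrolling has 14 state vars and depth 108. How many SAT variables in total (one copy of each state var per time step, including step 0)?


BMC unrolls to depth k, creating one copy of each state var for steps 0..k.
Step count = 108 + 1 = 109 (steps 0 through 108)
Vars per step = 14
Total = 14 * 109 = 1526

1526


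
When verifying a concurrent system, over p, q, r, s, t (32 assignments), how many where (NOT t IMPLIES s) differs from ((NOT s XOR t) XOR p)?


F1 = (NOT t IMPLIES s)
F2 = ((NOT s XOR t) XOR p)
Evaluate both on each of 32 rows (bits = p,q,r,s,t):
  row 0 [00000]: F1=0 F2=1 (differ) -> 1
  row 1 [00001]: F1=1 F2=0 (differ) -> 1
  row 2 [00010]: F1=1 F2=0 (differ) -> 1
  row 3 [00011]: F1=1 F2=1 -> 0
  row 4 [00100]: F1=0 F2=1 (differ) -> 1
  row 5 [00101]: F1=1 F2=0 (differ) -> 1
  row 6 [00110]: F1=1 F2=0 (differ) -> 1
  row 7 [00111]: F1=1 F2=1 -> 0
  row 8 [01000]: F1=0 F2=1 (differ) -> 1
  row 9 [01001]: F1=1 F2=0 (differ) -> 1
  row 10 [01010]: F1=1 F2=0 (differ) -> 1
  row 11 [01011]: F1=1 F2=1 -> 0
  row 12 [01100]: F1=0 F2=1 (differ) -> 1
  row 13 [01101]: F1=1 F2=0 (differ) -> 1
  row 14 [01110]: F1=1 F2=0 (differ) -> 1
  row 15 [01111]: F1=1 F2=1 -> 0
  row 16 [10000]: F1=0 F2=0 -> 0
  row 17 [10001]: F1=1 F2=1 -> 0
  row 18 [10010]: F1=1 F2=1 -> 0
  row 19 [10011]: F1=1 F2=0 (differ) -> 1
  row 20 [10100]: F1=0 F2=0 -> 0
  row 21 [10101]: F1=1 F2=1 -> 0
  row 22 [10110]: F1=1 F2=1 -> 0
  row 23 [10111]: F1=1 F2=0 (differ) -> 1
  row 24 [11000]: F1=0 F2=0 -> 0
  row 25 [11001]: F1=1 F2=1 -> 0
  row 26 [11010]: F1=1 F2=1 -> 0
  row 27 [11011]: F1=1 F2=0 (differ) -> 1
  row 28 [11100]: F1=0 F2=0 -> 0
  row 29 [11101]: F1=1 F2=1 -> 0
  row 30 [11110]: F1=1 F2=1 -> 0
  row 31 [11111]: F1=1 F2=0 (differ) -> 1
Full result column, 8 rows per line (p,q fixed per line; r,s,t runs 000..111 left to right):
  rows 0-7 [p,q=00]: 11101110  (ones: 6)
  rows 8-15 [p,q=01]: 11101110  (ones: 6)
  rows 16-23 [p,q=10]: 00010001  (ones: 2)
  rows 24-31 [p,q=11]: 00010001  (ones: 2)
Disagreements = 6+6+2+2 = 16

16


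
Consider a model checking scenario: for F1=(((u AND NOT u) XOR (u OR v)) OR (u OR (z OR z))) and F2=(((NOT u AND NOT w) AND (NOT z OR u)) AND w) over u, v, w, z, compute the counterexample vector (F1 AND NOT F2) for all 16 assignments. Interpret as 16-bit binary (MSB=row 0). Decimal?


F1 = (((u AND NOT u) XOR (u OR v)) OR (u OR (z OR z)))
F2 = (((NOT u AND NOT w) AND (NOT z OR u)) AND w)
Counterexample to F1=>F2 is where F1=1 and F2=0.
Evaluate each row (bits = u,v,w,z, MSB first):
  row 0 [0000]: F1=0 F2=0 -> F1&~F2 -> 0
  row 1 [0001]: F1=1 F2=0 -> F1&~F2 -> 1
  row 2 [0010]: F1=0 F2=0 -> F1&~F2 -> 0
  row 3 [0011]: F1=1 F2=0 -> F1&~F2 -> 1
  row 4 [0100]: F1=1 F2=0 -> F1&~F2 -> 1
  row 5 [0101]: F1=1 F2=0 -> F1&~F2 -> 1
  row 6 [0110]: F1=1 F2=0 -> F1&~F2 -> 1
  row 7 [0111]: F1=1 F2=0 -> F1&~F2 -> 1
  row 8 [1000]: F1=1 F2=0 -> F1&~F2 -> 1
  row 9 [1001]: F1=1 F2=0 -> F1&~F2 -> 1
  row 10 [1010]: F1=1 F2=0 -> F1&~F2 -> 1
  row 11 [1011]: F1=1 F2=0 -> F1&~F2 -> 1
  row 12 [1100]: F1=1 F2=0 -> F1&~F2 -> 1
  row 13 [1101]: F1=1 F2=0 -> F1&~F2 -> 1
  row 14 [1110]: F1=1 F2=0 -> F1&~F2 -> 1
  row 15 [1111]: F1=1 F2=0 -> F1&~F2 -> 1
Full result column, 4 rows per line (u,v fixed per line; w,z runs 00..11 left to right):
  rows 0-3 [u,v=00]: 0101  = hex 5
  rows 4-7 [u,v=01]: 1111  = hex F
  rows 8-11 [u,v=10]: 1111  = hex F
  rows 12-15 [u,v=11]: 1111  = hex F
Counterexample vector (row 0 .. row 15) = 0101111111111111
Output column grouped in 4s = 0101 1111 1111 1111 = 0x5FFF
Convert to decimal digit by digit (value = value*16 + digit):
  5 -> 5
  5*16 + 15 (F) = 95
  95*16 + 15 (F) = 1535
  1535*16 + 15 (F) = 24575
Decimal = 24575

24575


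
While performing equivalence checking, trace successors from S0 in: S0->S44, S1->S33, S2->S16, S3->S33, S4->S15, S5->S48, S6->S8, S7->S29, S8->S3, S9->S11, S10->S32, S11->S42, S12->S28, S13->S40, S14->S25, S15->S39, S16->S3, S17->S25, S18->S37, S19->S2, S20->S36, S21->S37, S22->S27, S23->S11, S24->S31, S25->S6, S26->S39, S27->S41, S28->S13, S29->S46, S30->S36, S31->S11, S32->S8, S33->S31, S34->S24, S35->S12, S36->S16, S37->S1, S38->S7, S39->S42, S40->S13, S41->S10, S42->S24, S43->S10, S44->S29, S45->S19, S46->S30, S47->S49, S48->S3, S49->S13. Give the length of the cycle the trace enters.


Trace from S0 until a state repeats:
  S0 -> S44 -> S29 -> S46 -> S30 -> S36 -> S16 -> S3 -> S33 -> S31 -> S11 -> S42 -> S24 -> S31
S31 first seen at step 9, revisited at step 13.
Cycle length = 13 - 9 = 4

4


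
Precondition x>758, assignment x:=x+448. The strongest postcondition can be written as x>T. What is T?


Formula: sp(P, x:=E) = exists old_x. (x = E[old_x/x]) AND P[old_x/x] (old_x is the value of x before the assignment; eliminate old_x by solving x = E[old_x/x] for old_x)
Step 1: Precondition P: x>758, i.e. old_x > 758
Step 2: Assignment gives x = old_x + 448, so old_x = x - 448
Step 3: Substitute into P: x - 448 > 758
Step 4: Simplify: x > 758+448 = 1206

1206


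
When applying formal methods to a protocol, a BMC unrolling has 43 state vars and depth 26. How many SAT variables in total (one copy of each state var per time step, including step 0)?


BMC unrolls to depth k, creating one copy of each state var for steps 0..k.
Step count = 26 + 1 = 27 (steps 0 through 26)
Vars per step = 43
Total = 43 * 27 = 1161

1161


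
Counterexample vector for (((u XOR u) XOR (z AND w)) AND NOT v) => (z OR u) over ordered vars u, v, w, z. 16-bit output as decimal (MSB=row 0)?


F1 = (((u XOR u) XOR (z AND w)) AND NOT v)
F2 = (z OR u)
Counterexample to F1=>F2 is where F1=1 and F2=0.
Evaluate each row (bits = u,v,w,z, MSB first):
  row 0 [0000]: F1=0 F2=0 -> F1&~F2 -> 0
  row 1 [0001]: F1=0 F2=1 -> F1&~F2 -> 0
  row 2 [0010]: F1=0 F2=0 -> F1&~F2 -> 0
  row 3 [0011]: F1=1 F2=1 -> F1&~F2 -> 0
  row 4 [0100]: F1=0 F2=0 -> F1&~F2 -> 0
  row 5 [0101]: F1=0 F2=1 -> F1&~F2 -> 0
  row 6 [0110]: F1=0 F2=0 -> F1&~F2 -> 0
  row 7 [0111]: F1=0 F2=1 -> F1&~F2 -> 0
  row 8 [1000]: F1=0 F2=1 -> F1&~F2 -> 0
  row 9 [1001]: F1=0 F2=1 -> F1&~F2 -> 0
  row 10 [1010]: F1=0 F2=1 -> F1&~F2 -> 0
  row 11 [1011]: F1=1 F2=1 -> F1&~F2 -> 0
  row 12 [1100]: F1=0 F2=1 -> F1&~F2 -> 0
  row 13 [1101]: F1=0 F2=1 -> F1&~F2 -> 0
  row 14 [1110]: F1=0 F2=1 -> F1&~F2 -> 0
  row 15 [1111]: F1=0 F2=1 -> F1&~F2 -> 0
Full result column, 4 rows per line (u,v fixed per line; w,z runs 00..11 left to right):
  rows 0-3 [u,v=00]: 0000  = hex 0
  rows 4-7 [u,v=01]: 0000  = hex 0
  rows 8-11 [u,v=10]: 0000  = hex 0
  rows 12-15 [u,v=11]: 0000  = hex 0
Counterexample vector (row 0 .. row 15) = 0000000000000000
Output column grouped in 4s = 0000 0000 0000 0000 = 0x0000
Convert to decimal digit by digit (value = value*16 + digit):
  0 -> 0
  0*16 + 0 = 0
  0*16 + 0 = 0
  0*16 + 0 = 0
Decimal = 0

0


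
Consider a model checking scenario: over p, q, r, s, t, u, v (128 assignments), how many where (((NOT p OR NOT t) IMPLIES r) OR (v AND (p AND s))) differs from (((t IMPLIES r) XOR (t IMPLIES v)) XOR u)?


F1 = (((NOT p OR NOT t) IMPLIES r) OR (v AND (p AND s)))
F2 = (((t IMPLIES r) XOR (t IMPLIES v)) XOR u)
Evaluate both on each of 128 rows (bits = p,q,r,s,t,u,v):
  row 0 [0000000]: F1=0 F2=0 -> 0
  row 1 [0000001]: F1=0 F2=0 -> 0
  row 2 [0000010]: F1=0 F2=1 (differ) -> 1
  row 3 [0000011]: F1=0 F2=1 (differ) -> 1
  row 4 [0000100]: F1=0 F2=0 -> 0
  (every remaining row is evaluated the same way; all 128 results are listed next)
Full result column, 8 rows per line (p,q,r,s fixed per line; t,u,v runs 000..111 left to right):
  rows 0-7 [p,q,r,s=0000]: 00110110  (ones: 4)
  rows 8-15 [p,q,r,s=0001]: 00110110  (ones: 4)
  rows 16-23 [p,q,r,s=0010]: 11000110  (ones: 4)
  rows 24-31 [p,q,r,s=0011]: 11000110  (ones: 4)
  rows 32-39 [p,q,r,s=0100]: 00110110  (ones: 4)
  rows 40-47 [p,q,r,s=0101]: 00110110  (ones: 4)
  rows 48-55 [p,q,r,s=0110]: 11000110  (ones: 4)
  rows 56-63 [p,q,r,s=0111]: 11000110  (ones: 4)
  rows 64-71 [p,q,r,s=1000]: 00111001  (ones: 4)
  rows 72-79 [p,q,r,s=1001]: 01101001  (ones: 4)
  rows 80-87 [p,q,r,s=1010]: 11000110  (ones: 4)
  rows 88-95 [p,q,r,s=1011]: 11000110  (ones: 4)
  rows 96-103 [p,q,r,s=1100]: 00111001  (ones: 4)
  rows 104-111 [p,q,r,s=1101]: 01101001  (ones: 4)
  rows 112-119 [p,q,r,s=1110]: 11000110  (ones: 4)
  rows 120-127 [p,q,r,s=1111]: 11000110  (ones: 4)
Disagreements = 4+4+4+4+4+4+4+4+4+4+4+4+4+4+4+4 = 64

64


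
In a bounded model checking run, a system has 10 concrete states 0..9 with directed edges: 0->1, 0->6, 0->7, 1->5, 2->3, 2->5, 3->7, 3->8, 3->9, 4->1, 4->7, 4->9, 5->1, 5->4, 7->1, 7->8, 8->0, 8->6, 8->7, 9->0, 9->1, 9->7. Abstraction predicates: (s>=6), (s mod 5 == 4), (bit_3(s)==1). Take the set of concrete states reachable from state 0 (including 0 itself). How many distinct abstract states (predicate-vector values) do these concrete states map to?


BFS from 0:
Concrete reachable: {0, 1, 4, 5, 6, 7, 8, 9}
Abstract via predicates (s>=6), (s mod 5 == 4), (bit_3(s)==1):
  (0,0,0) <- {0, 1, 5}
  (0,1,0) <- {4}
  (1,0,0) <- {6, 7}
  (1,0,1) <- {8}
  (1,1,1) <- {9}
Distinct abstract states = 5

5


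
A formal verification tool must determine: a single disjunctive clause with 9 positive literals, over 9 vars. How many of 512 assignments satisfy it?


Step 1: Total=2^9=512
Step 2: Unsat when all 9 false: 2^0=1
Step 3: Sat=512-1=511

511


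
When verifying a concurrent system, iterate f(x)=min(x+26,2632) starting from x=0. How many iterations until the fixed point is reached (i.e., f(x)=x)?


Step 1: x=0, cap=2632, increment=26
Step 2: x grows by 26 each step until capped at 2632; fixed point is x=2632
Step 3: iterations = ceil(2632/26) = 102

102


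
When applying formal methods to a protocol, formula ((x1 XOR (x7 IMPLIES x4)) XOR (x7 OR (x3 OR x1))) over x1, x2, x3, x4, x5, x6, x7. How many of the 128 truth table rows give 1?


Formula: ((x1 XOR (x7 IMPLIES x4)) XOR (x7 OR (x3 OR x1))) over 7 vars (128 rows)
Evaluate each row (x1, x2, x3, x4, x5, x6, x7 as bits, MSB first):
  row 0 [0000000]: ((0 XOR (0 IMPLIES 0)) XOR (0 OR (0 OR 0))) -> 1
  row 1 [0000001]: ((0 XOR (1 IMPLIES 0)) XOR (1 OR (0 OR 0))) -> 1
  row 2 [0000010]: ((0 XOR (0 IMPLIES 0)) XOR (0 OR (0 OR 0))) -> 1
  row 3 [0000011]: ((0 XOR (1 IMPLIES 0)) XOR (1 OR (0 OR 0))) -> 1
  row 4 [0000100]: ((0 XOR (0 IMPLIES 0)) XOR (0 OR (0 OR 0))) -> 1
  (every remaining row is evaluated the same way; all 128 results are listed next)
Full result column, 8 rows per line (x1,x2,x3,x4 fixed per line; x5,x6,x7 runs 000..111 left to right):
  rows 0-7 [x1,x2,x3,x4=0000]: 11111111  (ones: 8)
  rows 8-15 [x1,x2,x3,x4=0001]: 10101010  (ones: 4)
  rows 16-23 [x1,x2,x3,x4=0010]: 01010101  (ones: 4)
  rows 24-31 [x1,x2,x3,x4=0011]: 00000000  (ones: 0)
  rows 32-39 [x1,x2,x3,x4=0100]: 11111111  (ones: 8)
  rows 40-47 [x1,x2,x3,x4=0101]: 10101010  (ones: 4)
  rows 48-55 [x1,x2,x3,x4=0110]: 01010101  (ones: 4)
  rows 56-63 [x1,x2,x3,x4=0111]: 00000000  (ones: 0)
  rows 64-71 [x1,x2,x3,x4=1000]: 10101010  (ones: 4)
  rows 72-79 [x1,x2,x3,x4=1001]: 11111111  (ones: 8)
  rows 80-87 [x1,x2,x3,x4=1010]: 10101010  (ones: 4)
  rows 88-95 [x1,x2,x3,x4=1011]: 11111111  (ones: 8)
  rows 96-103 [x1,x2,x3,x4=1100]: 10101010  (ones: 4)
  rows 104-111 [x1,x2,x3,x4=1101]: 11111111  (ones: 8)
  rows 112-119 [x1,x2,x3,x4=1110]: 10101010  (ones: 4)
  rows 120-127 [x1,x2,x3,x4=1111]: 11111111  (ones: 8)
Count of 1-rows = 8+4+4+0+8+4+4+0+4+8+4+8+4+8+4+8 = 80

80


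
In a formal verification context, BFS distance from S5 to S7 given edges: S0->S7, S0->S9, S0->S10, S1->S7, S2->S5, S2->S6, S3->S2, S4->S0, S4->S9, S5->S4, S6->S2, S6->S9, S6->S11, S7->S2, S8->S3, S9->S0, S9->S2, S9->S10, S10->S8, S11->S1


BFS layer-by-layer from S5:
  dist 0: {S5}
  dist 1: {S4}
  dist 2: {S0, S9}
  dist 3: {S2, S7, S10}
  -> S7 reached at distance 3
Shortest path length = 3

3


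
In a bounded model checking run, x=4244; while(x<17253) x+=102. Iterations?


Step 1: x goes from 4244 toward 17253 by 102; the body runs while x<17253, so iterations = ceil((bound-start)/step)
Step 2: Distance=13009
Step 3: ceil(13009/102)=128

128


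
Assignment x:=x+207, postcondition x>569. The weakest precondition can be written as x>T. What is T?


Formula: wp(x:=E, P) = P[E/x] (substitute E for x in postcondition)
Step 1: Postcondition: x>569
Step 2: Substitute x+207 for x: x+207>569
Step 3: Solve for x: x > 569-207 = 362

362


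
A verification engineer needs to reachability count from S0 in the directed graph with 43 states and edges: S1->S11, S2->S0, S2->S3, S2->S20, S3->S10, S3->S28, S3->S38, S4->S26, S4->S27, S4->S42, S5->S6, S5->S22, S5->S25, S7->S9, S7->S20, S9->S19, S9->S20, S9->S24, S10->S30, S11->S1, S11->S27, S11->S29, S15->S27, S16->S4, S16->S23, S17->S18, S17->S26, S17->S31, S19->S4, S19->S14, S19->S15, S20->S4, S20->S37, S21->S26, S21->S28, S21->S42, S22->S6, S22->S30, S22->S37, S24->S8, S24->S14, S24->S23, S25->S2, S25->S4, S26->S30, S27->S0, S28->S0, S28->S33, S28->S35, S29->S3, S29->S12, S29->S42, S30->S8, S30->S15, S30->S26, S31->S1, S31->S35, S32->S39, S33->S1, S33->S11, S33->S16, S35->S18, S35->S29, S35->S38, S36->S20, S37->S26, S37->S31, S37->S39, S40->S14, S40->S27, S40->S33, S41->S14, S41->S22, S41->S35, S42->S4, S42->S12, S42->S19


BFS from S0:
  layer 0: {S0}
Reachable set: {S0}
Count = 1

1


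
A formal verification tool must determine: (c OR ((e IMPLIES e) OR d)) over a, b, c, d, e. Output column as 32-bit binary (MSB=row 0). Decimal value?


Formula: (c OR ((e IMPLIES e) OR d)) over a, b, c, d, e (32 rows)
Evaluate each row (bits = a,b,c,d,e, MSB first):
  row 0 [00000]: (0 OR ((0 IMPLIES 0) OR 0)) -> 1
  row 1 [00001]: (0 OR ((1 IMPLIES 1) OR 0)) -> 1
  row 2 [00010]: (0 OR ((0 IMPLIES 0) OR 1)) -> 1
  row 3 [00011]: (0 OR ((1 IMPLIES 1) OR 1)) -> 1
  row 4 [00100]: (1 OR ((0 IMPLIES 0) OR 0)) -> 1
  row 5 [00101]: (1 OR ((1 IMPLIES 1) OR 0)) -> 1
  row 6 [00110]: (1 OR ((0 IMPLIES 0) OR 1)) -> 1
  row 7 [00111]: (1 OR ((1 IMPLIES 1) OR 1)) -> 1
  row 8 [01000]: (0 OR ((0 IMPLIES 0) OR 0)) -> 1
  row 9 [01001]: (0 OR ((1 IMPLIES 1) OR 0)) -> 1
  row 10 [01010]: (0 OR ((0 IMPLIES 0) OR 1)) -> 1
  row 11 [01011]: (0 OR ((1 IMPLIES 1) OR 1)) -> 1
  row 12 [01100]: (1 OR ((0 IMPLIES 0) OR 0)) -> 1
  row 13 [01101]: (1 OR ((1 IMPLIES 1) OR 0)) -> 1
  row 14 [01110]: (1 OR ((0 IMPLIES 0) OR 1)) -> 1
  row 15 [01111]: (1 OR ((1 IMPLIES 1) OR 1)) -> 1
  row 16 [10000]: (0 OR ((0 IMPLIES 0) OR 0)) -> 1
  row 17 [10001]: (0 OR ((1 IMPLIES 1) OR 0)) -> 1
  row 18 [10010]: (0 OR ((0 IMPLIES 0) OR 1)) -> 1
  row 19 [10011]: (0 OR ((1 IMPLIES 1) OR 1)) -> 1
  row 20 [10100]: (1 OR ((0 IMPLIES 0) OR 0)) -> 1
  row 21 [10101]: (1 OR ((1 IMPLIES 1) OR 0)) -> 1
  row 22 [10110]: (1 OR ((0 IMPLIES 0) OR 1)) -> 1
  row 23 [10111]: (1 OR ((1 IMPLIES 1) OR 1)) -> 1
  row 24 [11000]: (0 OR ((0 IMPLIES 0) OR 0)) -> 1
  row 25 [11001]: (0 OR ((1 IMPLIES 1) OR 0)) -> 1
  row 26 [11010]: (0 OR ((0 IMPLIES 0) OR 1)) -> 1
  row 27 [11011]: (0 OR ((1 IMPLIES 1) OR 1)) -> 1
  row 28 [11100]: (1 OR ((0 IMPLIES 0) OR 0)) -> 1
  row 29 [11101]: (1 OR ((1 IMPLIES 1) OR 0)) -> 1
  row 30 [11110]: (1 OR ((0 IMPLIES 0) OR 1)) -> 1
  row 31 [11111]: (1 OR ((1 IMPLIES 1) OR 1)) -> 1
Full result column, 4 rows per line (a,b,c fixed per line; d,e runs 00..11 left to right):
  rows 0-3 [a,b,c=000]: 1111  = hex F
  rows 4-7 [a,b,c=001]: 1111  = hex F
  rows 8-11 [a,b,c=010]: 1111  = hex F
  rows 12-15 [a,b,c=011]: 1111  = hex F
  rows 16-19 [a,b,c=100]: 1111  = hex F
  rows 20-23 [a,b,c=101]: 1111  = hex F
  rows 24-27 [a,b,c=110]: 1111  = hex F
  rows 28-31 [a,b,c=111]: 1111  = hex F
Output column (row 0 .. row 31) = 11111111111111111111111111111111
Output column grouped in 4s = 1111 1111 1111 1111 1111 1111 1111 1111 = 0xFFFFFFFF
Convert to decimal digit by digit (value = value*16 + digit):
  F -> 15
  15*16 + 15 (F) = 255
  255*16 + 15 (F) = 4095
  4095*16 + 15 (F) = 65535
  65535*16 + 15 (F) = 1048575
  1048575*16 + 15 (F) = 16777215
  16777215*16 + 15 (F) = 268435455
  268435455*16 + 15 (F) = 4294967295
Decimal = 4294967295

4294967295


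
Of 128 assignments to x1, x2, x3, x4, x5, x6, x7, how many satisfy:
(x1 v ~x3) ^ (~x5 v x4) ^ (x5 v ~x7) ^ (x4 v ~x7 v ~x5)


CNF with 4 clauses over 7 vars (128 assignments).
An assignment satisfies CNF iff every clause has >=1 true literal.
Check each row (bits = x1,x2,x3,x4,x5,x6,x7; clause T/F shown):
  row 0 [0000000]: clauses=TTTT -> 1
  row 1 [0000001]: clauses=TTFT -> 0
  row 2 [0000010]: clauses=TTTT -> 1
  row 3 [0000011]: clauses=TTFT -> 0
  row 4 [0000100]: clauses=TFTT -> 0
  (every remaining row is evaluated the same way; all 128 results are listed next)
Full result column, 8 rows per line (x1,x2,x3,x4 fixed per line; x5,x6,x7 runs 000..111 left to right):
  rows 0-7 [x1,x2,x3,x4=0000]: 10100000  (ones: 2)
  rows 8-15 [x1,x2,x3,x4=0001]: 10101111  (ones: 6)
  rows 16-23 [x1,x2,x3,x4=0010]: 00000000  (ones: 0)
  rows 24-31 [x1,x2,x3,x4=0011]: 00000000  (ones: 0)
  rows 32-39 [x1,x2,x3,x4=0100]: 10100000  (ones: 2)
  rows 40-47 [x1,x2,x3,x4=0101]: 10101111  (ones: 6)
  rows 48-55 [x1,x2,x3,x4=0110]: 00000000  (ones: 0)
  rows 56-63 [x1,x2,x3,x4=0111]: 00000000  (ones: 0)
  rows 64-71 [x1,x2,x3,x4=1000]: 10100000  (ones: 2)
  rows 72-79 [x1,x2,x3,x4=1001]: 10101111  (ones: 6)
  rows 80-87 [x1,x2,x3,x4=1010]: 10100000  (ones: 2)
  rows 88-95 [x1,x2,x3,x4=1011]: 10101111  (ones: 6)
  rows 96-103 [x1,x2,x3,x4=1100]: 10100000  (ones: 2)
  rows 104-111 [x1,x2,x3,x4=1101]: 10101111  (ones: 6)
  rows 112-119 [x1,x2,x3,x4=1110]: 10100000  (ones: 2)
  rows 120-127 [x1,x2,x3,x4=1111]: 10101111  (ones: 6)
Satisfying assignments = 2+6+0+0+2+6+0+0+2+6+2+6+2+6+2+6 = 48

48


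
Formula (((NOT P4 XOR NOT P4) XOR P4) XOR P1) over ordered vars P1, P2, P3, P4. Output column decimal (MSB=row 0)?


Formula: (((NOT P4 XOR NOT P4) XOR P4) XOR P1) over P1, P2, P3, P4 (16 rows)
Evaluate each row (bits = P1,P2,P3,P4, MSB first):
  row 0 [0000]: (((NOT 0 XOR NOT 0) XOR 0) XOR 0) -> 0
  row 1 [0001]: (((NOT 1 XOR NOT 1) XOR 1) XOR 0) -> 1
  row 2 [0010]: (((NOT 0 XOR NOT 0) XOR 0) XOR 0) -> 0
  row 3 [0011]: (((NOT 1 XOR NOT 1) XOR 1) XOR 0) -> 1
  row 4 [0100]: (((NOT 0 XOR NOT 0) XOR 0) XOR 0) -> 0
  row 5 [0101]: (((NOT 1 XOR NOT 1) XOR 1) XOR 0) -> 1
  row 6 [0110]: (((NOT 0 XOR NOT 0) XOR 0) XOR 0) -> 0
  row 7 [0111]: (((NOT 1 XOR NOT 1) XOR 1) XOR 0) -> 1
  row 8 [1000]: (((NOT 0 XOR NOT 0) XOR 0) XOR 1) -> 1
  row 9 [1001]: (((NOT 1 XOR NOT 1) XOR 1) XOR 1) -> 0
  row 10 [1010]: (((NOT 0 XOR NOT 0) XOR 0) XOR 1) -> 1
  row 11 [1011]: (((NOT 1 XOR NOT 1) XOR 1) XOR 1) -> 0
  row 12 [1100]: (((NOT 0 XOR NOT 0) XOR 0) XOR 1) -> 1
  row 13 [1101]: (((NOT 1 XOR NOT 1) XOR 1) XOR 1) -> 0
  row 14 [1110]: (((NOT 0 XOR NOT 0) XOR 0) XOR 1) -> 1
  row 15 [1111]: (((NOT 1 XOR NOT 1) XOR 1) XOR 1) -> 0
Full result column, 4 rows per line (P1,P2 fixed per line; P3,P4 runs 00..11 left to right):
  rows 0-3 [P1,P2=00]: 0101  = hex 5
  rows 4-7 [P1,P2=01]: 0101  = hex 5
  rows 8-11 [P1,P2=10]: 1010  = hex A
  rows 12-15 [P1,P2=11]: 1010  = hex A
Output column (row 0 .. row 15) = 0101010110101010
Output column grouped in 4s = 0101 0101 1010 1010 = 0x55AA
Convert to decimal digit by digit (value = value*16 + digit):
  5 -> 5
  5*16 + 5 = 85
  85*16 + 10 (A) = 1370
  1370*16 + 10 (A) = 21930
Decimal = 21930

21930


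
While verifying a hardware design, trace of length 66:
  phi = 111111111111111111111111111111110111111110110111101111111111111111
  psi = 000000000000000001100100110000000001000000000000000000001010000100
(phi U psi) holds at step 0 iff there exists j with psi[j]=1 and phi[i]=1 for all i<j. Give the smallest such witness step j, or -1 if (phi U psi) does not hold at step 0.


(phi U psi) at 0: need smallest j with psi[j]=1 and phi[i]=1 for all i in [0,j).
Scan from step 0:
  step 0: phi=1, psi=0 -> continue
  step 1: phi=1, psi=0 -> continue
  step 2: phi=1, psi=0 -> continue
  step 3: phi=1, psi=0 -> continue
  step 17: psi=1 and phi held for [0,17) -> witness found
Witness step = 17

17


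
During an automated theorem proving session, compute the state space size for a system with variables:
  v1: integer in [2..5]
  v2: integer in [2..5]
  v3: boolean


State space = product of domain sizes of all variables.
Domain sizes:
  v1 (integer in [2..5]): 4
  v2 (integer in [2..5]): 4
  v3 (boolean): 2
Product = 4 * 4 * 2 = 32

32


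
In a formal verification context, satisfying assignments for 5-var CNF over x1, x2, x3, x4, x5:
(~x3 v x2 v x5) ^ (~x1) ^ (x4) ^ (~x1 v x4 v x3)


CNF with 4 clauses over 5 vars (32 assignments).
An assignment satisfies CNF iff every clause has >=1 true literal.
Check each row (bits = x1,x2,x3,x4,x5; clause T/F shown):
  row 0 [00000]: clauses=TTFT -> 0
  row 1 [00001]: clauses=TTFT -> 0
  row 2 [00010]: clauses=TTTT -> 1
  row 3 [00011]: clauses=TTTT -> 1
  row 4 [00100]: clauses=FTFT -> 0
  row 5 [00101]: clauses=TTFT -> 0
  row 6 [00110]: clauses=FTTT -> 0
  row 7 [00111]: clauses=TTTT -> 1
  row 8 [01000]: clauses=TTFT -> 0
  row 9 [01001]: clauses=TTFT -> 0
  row 10 [01010]: clauses=TTTT -> 1
  row 11 [01011]: clauses=TTTT -> 1
  row 12 [01100]: clauses=TTFT -> 0
  row 13 [01101]: clauses=TTFT -> 0
  row 14 [01110]: clauses=TTTT -> 1
  row 15 [01111]: clauses=TTTT -> 1
  row 16 [10000]: clauses=TFFF -> 0
  row 17 [10001]: clauses=TFFF -> 0
  row 18 [10010]: clauses=TFTT -> 0
  row 19 [10011]: clauses=TFTT -> 0
  row 20 [10100]: clauses=FFFT -> 0
  row 21 [10101]: clauses=TFFT -> 0
  row 22 [10110]: clauses=FFTT -> 0
  row 23 [10111]: clauses=TFTT -> 0
  row 24 [11000]: clauses=TFFF -> 0
  row 25 [11001]: clauses=TFFF -> 0
  row 26 [11010]: clauses=TFTT -> 0
  row 27 [11011]: clauses=TFTT -> 0
  row 28 [11100]: clauses=TFFT -> 0
  row 29 [11101]: clauses=TFFT -> 0
  row 30 [11110]: clauses=TFTT -> 0
  row 31 [11111]: clauses=TFTT -> 0
Full result column, 8 rows per line (x1,x2 fixed per line; x3,x4,x5 runs 000..111 left to right):
  rows 0-7 [x1,x2=00]: 00110001  (ones: 3)
  rows 8-15 [x1,x2=01]: 00110011  (ones: 4)
  rows 16-23 [x1,x2=10]: 00000000  (ones: 0)
  rows 24-31 [x1,x2=11]: 00000000  (ones: 0)
Satisfying assignments = 3+4+0+0 = 7

7


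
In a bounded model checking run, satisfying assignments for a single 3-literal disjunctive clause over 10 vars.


Step 1: Total=2^10=1024
Step 2: Unsat when all 3 false: 2^7=128
Step 3: Sat=1024-128=896

896


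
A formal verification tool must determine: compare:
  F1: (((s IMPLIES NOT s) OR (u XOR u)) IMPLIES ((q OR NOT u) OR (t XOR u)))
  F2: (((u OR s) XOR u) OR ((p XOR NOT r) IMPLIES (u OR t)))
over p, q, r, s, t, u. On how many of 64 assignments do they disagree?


F1 = (((s IMPLIES NOT s) OR (u XOR u)) IMPLIES ((q OR NOT u) OR (t XOR u)))
F2 = (((u OR s) XOR u) OR ((p XOR NOT r) IMPLIES (u OR t)))
Evaluate both on each of 64 rows (bits = p,q,r,s,t,u):
  row 0 [000000]: F1=1 F2=0 (differ) -> 1
  row 1 [000001]: F1=1 F2=1 -> 0
  row 2 [000010]: F1=1 F2=1 -> 0
  row 3 [000011]: F1=0 F2=1 (differ) -> 1
  row 4 [000100]: F1=1 F2=1 -> 0
  (every remaining row is evaluated the same way; all 64 results are listed next)
Full result column, 8 rows per line (p,q,r fixed per line; s,t,u runs 000..111 left to right):
  rows 0-7 [p,q,r=000]: 10010000  (ones: 2)
  rows 8-15 [p,q,r=001]: 00010000  (ones: 1)
  rows 16-23 [p,q,r=010]: 10000000  (ones: 1)
  rows 24-31 [p,q,r=011]: 00000000  (ones: 0)
  rows 32-39 [p,q,r=100]: 00010000  (ones: 1)
  rows 40-47 [p,q,r=101]: 10010000  (ones: 2)
  rows 48-55 [p,q,r=110]: 00000000  (ones: 0)
  rows 56-63 [p,q,r=111]: 10000000  (ones: 1)
Disagreements = 2+1+1+0+1+2+0+1 = 8

8
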